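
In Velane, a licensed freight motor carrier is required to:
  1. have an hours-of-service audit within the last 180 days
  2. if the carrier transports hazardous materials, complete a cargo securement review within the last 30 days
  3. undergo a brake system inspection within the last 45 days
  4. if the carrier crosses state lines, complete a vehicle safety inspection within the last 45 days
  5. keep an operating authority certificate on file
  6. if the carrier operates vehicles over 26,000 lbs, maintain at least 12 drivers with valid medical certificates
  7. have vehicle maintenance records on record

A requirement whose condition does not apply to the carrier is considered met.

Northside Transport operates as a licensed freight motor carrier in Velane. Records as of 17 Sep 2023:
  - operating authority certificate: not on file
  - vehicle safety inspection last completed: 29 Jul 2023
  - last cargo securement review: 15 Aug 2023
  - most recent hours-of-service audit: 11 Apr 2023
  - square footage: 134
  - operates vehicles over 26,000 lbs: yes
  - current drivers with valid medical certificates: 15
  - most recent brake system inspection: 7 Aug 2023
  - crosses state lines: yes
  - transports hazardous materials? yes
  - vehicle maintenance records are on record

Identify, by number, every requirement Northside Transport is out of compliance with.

1. hours-of-service audit 159 days ago vs limit 180 → met
2. condition 'transports hazardous materials' holds; cargo securement review 33 days ago vs limit 30 → not met
3. brake system inspection 41 days ago vs limit 45 → met
4. condition 'crosses state lines' holds; vehicle safety inspection 50 days ago vs limit 45 → not met
5. operating authority certificate absent → not met
6. condition 'operates vehicles over 26,000 lbs' holds; drivers with valid medical certificates 15 ≥ 12 → met
7. vehicle maintenance records present → met
Not met: 2, 4, 5

2, 4, 5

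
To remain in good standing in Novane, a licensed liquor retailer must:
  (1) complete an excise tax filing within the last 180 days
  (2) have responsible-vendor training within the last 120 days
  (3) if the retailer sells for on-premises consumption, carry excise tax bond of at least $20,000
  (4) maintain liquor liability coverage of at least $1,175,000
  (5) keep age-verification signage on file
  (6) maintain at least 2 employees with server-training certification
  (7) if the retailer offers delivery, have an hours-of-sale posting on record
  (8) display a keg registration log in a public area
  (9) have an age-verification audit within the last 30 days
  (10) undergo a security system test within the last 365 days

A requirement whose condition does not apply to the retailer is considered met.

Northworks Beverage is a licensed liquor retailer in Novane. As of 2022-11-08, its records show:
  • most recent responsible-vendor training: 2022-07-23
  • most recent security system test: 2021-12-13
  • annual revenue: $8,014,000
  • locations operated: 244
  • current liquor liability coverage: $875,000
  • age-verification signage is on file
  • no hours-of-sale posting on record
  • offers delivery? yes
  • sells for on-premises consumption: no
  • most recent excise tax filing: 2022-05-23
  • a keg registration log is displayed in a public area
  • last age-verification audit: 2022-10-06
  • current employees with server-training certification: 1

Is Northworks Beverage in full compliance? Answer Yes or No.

No

1. excise tax filing 169 days ago vs limit 180 → met
2. responsible-vendor training 108 days ago vs limit 120 → met
3. condition 'sells for on-premises consumption' does not hold → requirement n/a → met
4. liquor liability coverage $875,000 < $1,175,000 → not met
5. age-verification signage present → met
6. employees with server-training certification 1 < 2 → not met
7. condition 'offers delivery' holds; hours-of-sale posting absent → not met
8. keg registration log present → met
9. age-verification audit 33 days ago vs limit 30 → not met
10. security system test 330 days ago vs limit 365 → met
Not met: 4, 6, 7, 9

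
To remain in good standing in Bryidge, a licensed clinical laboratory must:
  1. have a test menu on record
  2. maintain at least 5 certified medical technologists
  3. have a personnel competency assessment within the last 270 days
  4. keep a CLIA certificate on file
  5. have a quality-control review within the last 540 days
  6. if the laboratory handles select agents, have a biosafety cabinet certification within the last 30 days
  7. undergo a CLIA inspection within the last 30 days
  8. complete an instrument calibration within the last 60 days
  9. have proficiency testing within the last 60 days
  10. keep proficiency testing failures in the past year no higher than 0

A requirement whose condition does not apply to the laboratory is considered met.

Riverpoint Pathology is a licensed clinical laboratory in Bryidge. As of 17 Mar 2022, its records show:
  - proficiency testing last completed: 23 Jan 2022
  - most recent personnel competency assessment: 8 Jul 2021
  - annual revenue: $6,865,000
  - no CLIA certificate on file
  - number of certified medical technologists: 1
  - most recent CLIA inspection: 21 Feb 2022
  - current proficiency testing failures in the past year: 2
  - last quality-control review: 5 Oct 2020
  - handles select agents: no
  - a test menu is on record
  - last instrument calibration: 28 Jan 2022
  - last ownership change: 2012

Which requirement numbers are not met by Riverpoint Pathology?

1. test menu present → met
2. certified medical technologists 1 < 5 → not met
3. personnel competency assessment 252 days ago vs limit 270 → met
4. CLIA certificate absent → not met
5. quality-control review 528 days ago vs limit 540 → met
6. condition 'handles select agents' does not hold → requirement n/a → met
7. CLIA inspection 24 days ago vs limit 30 → met
8. instrument calibration 48 days ago vs limit 60 → met
9. proficiency testing 53 days ago vs limit 60 → met
10. proficiency testing failures in the past year 2 > 0 → not met
Not met: 2, 4, 10

2, 4, 10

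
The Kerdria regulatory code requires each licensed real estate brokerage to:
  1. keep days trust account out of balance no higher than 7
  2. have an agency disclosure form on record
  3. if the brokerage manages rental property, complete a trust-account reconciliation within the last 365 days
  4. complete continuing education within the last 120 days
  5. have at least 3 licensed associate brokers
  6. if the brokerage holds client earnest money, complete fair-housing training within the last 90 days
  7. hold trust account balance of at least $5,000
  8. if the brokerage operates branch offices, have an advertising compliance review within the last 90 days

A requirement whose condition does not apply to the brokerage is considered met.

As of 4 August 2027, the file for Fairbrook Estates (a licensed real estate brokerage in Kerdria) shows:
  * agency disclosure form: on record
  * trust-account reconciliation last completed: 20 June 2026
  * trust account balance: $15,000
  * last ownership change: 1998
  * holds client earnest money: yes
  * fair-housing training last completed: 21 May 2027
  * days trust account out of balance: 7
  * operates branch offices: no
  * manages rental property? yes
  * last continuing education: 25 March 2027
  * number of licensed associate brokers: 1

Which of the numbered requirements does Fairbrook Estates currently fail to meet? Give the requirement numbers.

3, 4, 5

1. days trust account out of balance 7 ≤ 7 → met
2. agency disclosure form present → met
3. condition 'manages rental property' holds; trust-account reconciliation 410 days ago vs limit 365 → not met
4. continuing education 132 days ago vs limit 120 → not met
5. licensed associate brokers 1 < 3 → not met
6. condition 'holds client earnest money' holds; fair-housing training 75 days ago vs limit 90 → met
7. trust account balance $15,000 ≥ $5,000 → met
8. condition 'operates branch offices' does not hold → requirement n/a → met
Not met: 3, 4, 5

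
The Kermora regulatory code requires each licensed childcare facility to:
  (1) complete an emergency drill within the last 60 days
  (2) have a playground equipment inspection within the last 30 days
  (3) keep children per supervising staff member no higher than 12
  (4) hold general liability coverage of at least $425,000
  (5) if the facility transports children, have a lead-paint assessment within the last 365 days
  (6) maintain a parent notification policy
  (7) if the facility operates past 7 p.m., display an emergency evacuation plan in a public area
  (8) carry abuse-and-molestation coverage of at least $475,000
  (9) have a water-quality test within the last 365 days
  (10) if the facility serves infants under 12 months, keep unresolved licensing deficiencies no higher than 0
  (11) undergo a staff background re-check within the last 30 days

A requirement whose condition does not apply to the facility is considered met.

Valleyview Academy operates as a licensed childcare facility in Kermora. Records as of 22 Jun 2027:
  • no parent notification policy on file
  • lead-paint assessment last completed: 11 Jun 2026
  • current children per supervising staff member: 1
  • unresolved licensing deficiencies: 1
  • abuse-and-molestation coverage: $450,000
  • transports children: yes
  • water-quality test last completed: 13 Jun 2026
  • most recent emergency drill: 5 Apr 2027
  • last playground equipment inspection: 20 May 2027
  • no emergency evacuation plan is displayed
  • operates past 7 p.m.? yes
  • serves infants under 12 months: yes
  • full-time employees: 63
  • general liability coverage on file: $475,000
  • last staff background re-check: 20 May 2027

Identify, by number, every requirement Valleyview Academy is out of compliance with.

1. emergency drill 78 days ago vs limit 60 → not met
2. playground equipment inspection 33 days ago vs limit 30 → not met
3. children per supervising staff member 1 ≤ 12 → met
4. general liability coverage $475,000 ≥ $425,000 → met
5. condition 'transports children' holds; lead-paint assessment 376 days ago vs limit 365 → not met
6. parent notification policy absent → not met
7. condition 'operates past 7 p.m.' holds; emergency evacuation plan absent → not met
8. abuse-and-molestation coverage $450,000 < $475,000 → not met
9. water-quality test 374 days ago vs limit 365 → not met
10. condition 'serves infants under 12 months' holds; unresolved licensing deficiencies 1 > 0 → not met
11. staff background re-check 33 days ago vs limit 30 → not met
Not met: 1, 2, 5, 6, 7, 8, 9, 10, 11

1, 2, 5, 6, 7, 8, 9, 10, 11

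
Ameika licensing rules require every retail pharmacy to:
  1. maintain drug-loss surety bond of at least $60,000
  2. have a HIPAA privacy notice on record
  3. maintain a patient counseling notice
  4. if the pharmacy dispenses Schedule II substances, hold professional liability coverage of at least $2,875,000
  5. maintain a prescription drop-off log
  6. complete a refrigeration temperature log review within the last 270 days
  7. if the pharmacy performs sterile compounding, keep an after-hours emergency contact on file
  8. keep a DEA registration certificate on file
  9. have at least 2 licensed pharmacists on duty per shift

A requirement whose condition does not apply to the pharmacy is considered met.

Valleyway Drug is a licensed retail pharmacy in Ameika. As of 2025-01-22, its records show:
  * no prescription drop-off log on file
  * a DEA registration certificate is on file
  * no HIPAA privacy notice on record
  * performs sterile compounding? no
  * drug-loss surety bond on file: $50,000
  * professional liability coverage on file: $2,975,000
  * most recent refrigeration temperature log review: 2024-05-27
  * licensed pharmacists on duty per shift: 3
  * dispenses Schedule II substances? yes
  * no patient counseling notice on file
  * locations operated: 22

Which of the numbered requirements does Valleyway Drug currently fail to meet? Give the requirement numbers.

1. drug-loss surety bond $50,000 < $60,000 → not met
2. HIPAA privacy notice absent → not met
3. patient counseling notice absent → not met
4. condition 'dispenses Schedule II substances' holds; professional liability coverage $2,975,000 ≥ $2,875,000 → met
5. prescription drop-off log absent → not met
6. refrigeration temperature log review 240 days ago vs limit 270 → met
7. condition 'performs sterile compounding' does not hold → requirement n/a → met
8. DEA registration certificate present → met
9. licensed pharmacists on duty per shift 3 ≥ 2 → met
Not met: 1, 2, 3, 5

1, 2, 3, 5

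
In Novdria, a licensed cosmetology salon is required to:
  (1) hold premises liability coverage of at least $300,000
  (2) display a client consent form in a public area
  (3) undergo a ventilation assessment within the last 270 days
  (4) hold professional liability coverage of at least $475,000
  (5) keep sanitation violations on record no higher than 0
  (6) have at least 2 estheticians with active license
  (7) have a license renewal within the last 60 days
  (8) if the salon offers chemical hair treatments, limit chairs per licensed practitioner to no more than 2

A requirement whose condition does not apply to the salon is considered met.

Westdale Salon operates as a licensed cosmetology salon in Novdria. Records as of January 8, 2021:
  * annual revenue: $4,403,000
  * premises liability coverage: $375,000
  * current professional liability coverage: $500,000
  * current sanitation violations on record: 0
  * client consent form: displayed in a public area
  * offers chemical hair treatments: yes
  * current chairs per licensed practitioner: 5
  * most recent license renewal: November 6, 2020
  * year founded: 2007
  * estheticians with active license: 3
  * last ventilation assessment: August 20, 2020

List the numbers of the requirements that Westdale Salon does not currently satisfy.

1. premises liability coverage $375,000 ≥ $300,000 → met
2. client consent form present → met
3. ventilation assessment 141 days ago vs limit 270 → met
4. professional liability coverage $500,000 ≥ $475,000 → met
5. sanitation violations on record 0 ≤ 0 → met
6. estheticians with active license 3 ≥ 2 → met
7. license renewal 63 days ago vs limit 60 → not met
8. condition 'offers chemical hair treatments' holds; chairs per licensed practitioner 5 > 2 → not met
Not met: 7, 8

7, 8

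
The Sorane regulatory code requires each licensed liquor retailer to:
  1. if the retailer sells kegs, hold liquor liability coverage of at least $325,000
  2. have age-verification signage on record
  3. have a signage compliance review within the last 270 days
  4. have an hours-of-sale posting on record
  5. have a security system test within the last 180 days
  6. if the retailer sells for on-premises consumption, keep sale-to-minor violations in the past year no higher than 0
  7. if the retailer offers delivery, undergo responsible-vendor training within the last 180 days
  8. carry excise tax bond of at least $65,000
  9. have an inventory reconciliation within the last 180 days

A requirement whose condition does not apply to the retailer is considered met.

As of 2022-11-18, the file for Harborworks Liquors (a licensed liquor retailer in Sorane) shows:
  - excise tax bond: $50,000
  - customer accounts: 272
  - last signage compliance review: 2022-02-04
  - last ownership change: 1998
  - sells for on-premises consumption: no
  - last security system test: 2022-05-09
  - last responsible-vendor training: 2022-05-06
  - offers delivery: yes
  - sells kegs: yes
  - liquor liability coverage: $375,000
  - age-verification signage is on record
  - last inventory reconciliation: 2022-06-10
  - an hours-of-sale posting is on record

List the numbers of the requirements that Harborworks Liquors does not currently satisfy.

3, 5, 7, 8

1. condition 'sells kegs' holds; liquor liability coverage $375,000 ≥ $325,000 → met
2. age-verification signage present → met
3. signage compliance review 287 days ago vs limit 270 → not met
4. hours-of-sale posting present → met
5. security system test 193 days ago vs limit 180 → not met
6. condition 'sells for on-premises consumption' does not hold → requirement n/a → met
7. condition 'offers delivery' holds; responsible-vendor training 196 days ago vs limit 180 → not met
8. excise tax bond $50,000 < $65,000 → not met
9. inventory reconciliation 161 days ago vs limit 180 → met
Not met: 3, 5, 7, 8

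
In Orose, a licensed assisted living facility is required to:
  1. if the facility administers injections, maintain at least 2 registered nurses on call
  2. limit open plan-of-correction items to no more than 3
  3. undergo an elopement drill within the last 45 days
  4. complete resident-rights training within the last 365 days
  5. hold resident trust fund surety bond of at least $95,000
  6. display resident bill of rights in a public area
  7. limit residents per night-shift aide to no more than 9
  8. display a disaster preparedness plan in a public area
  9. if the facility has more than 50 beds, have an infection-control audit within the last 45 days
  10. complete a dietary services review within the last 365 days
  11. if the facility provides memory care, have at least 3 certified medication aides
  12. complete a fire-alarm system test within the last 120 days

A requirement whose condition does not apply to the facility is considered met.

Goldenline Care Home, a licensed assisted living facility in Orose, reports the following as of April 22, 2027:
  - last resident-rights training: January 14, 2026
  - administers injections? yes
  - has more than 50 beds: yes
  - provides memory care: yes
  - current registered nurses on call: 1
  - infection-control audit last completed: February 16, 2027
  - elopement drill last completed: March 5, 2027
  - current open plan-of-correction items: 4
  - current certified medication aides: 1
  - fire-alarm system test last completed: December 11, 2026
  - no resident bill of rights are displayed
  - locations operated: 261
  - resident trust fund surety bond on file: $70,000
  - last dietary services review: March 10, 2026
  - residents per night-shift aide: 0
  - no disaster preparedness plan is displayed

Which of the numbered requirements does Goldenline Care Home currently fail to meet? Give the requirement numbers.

1, 2, 3, 4, 5, 6, 8, 9, 10, 11, 12

1. condition 'administers injections' holds; registered nurses on call 1 < 2 → not met
2. open plan-of-correction items 4 > 3 → not met
3. elopement drill 48 days ago vs limit 45 → not met
4. resident-rights training 463 days ago vs limit 365 → not met
5. resident trust fund surety bond $70,000 < $95,000 → not met
6. resident bill of rights absent → not met
7. residents per night-shift aide 0 ≤ 9 → met
8. disaster preparedness plan absent → not met
9. condition 'has more than 50 beds' holds; infection-control audit 65 days ago vs limit 45 → not met
10. dietary services review 408 days ago vs limit 365 → not met
11. condition 'provides memory care' holds; certified medication aides 1 < 3 → not met
12. fire-alarm system test 132 days ago vs limit 120 → not met
Not met: 1, 2, 3, 4, 5, 6, 8, 9, 10, 11, 12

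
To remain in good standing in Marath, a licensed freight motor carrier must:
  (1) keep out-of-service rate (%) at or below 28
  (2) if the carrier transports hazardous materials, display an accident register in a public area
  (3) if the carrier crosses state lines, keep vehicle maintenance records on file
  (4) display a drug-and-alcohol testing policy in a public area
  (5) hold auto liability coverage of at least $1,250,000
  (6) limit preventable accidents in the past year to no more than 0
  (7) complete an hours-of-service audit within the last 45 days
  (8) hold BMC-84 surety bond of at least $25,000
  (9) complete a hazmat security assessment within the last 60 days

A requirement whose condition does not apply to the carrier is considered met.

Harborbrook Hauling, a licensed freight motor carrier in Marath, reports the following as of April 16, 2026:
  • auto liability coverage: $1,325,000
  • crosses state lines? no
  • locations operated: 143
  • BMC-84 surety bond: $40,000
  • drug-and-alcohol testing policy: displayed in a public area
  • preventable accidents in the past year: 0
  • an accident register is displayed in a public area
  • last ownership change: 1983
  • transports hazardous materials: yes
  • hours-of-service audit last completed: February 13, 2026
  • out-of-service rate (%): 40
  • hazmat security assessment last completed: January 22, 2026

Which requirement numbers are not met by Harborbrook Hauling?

1. out-of-service rate (%) 40 > 28 → not met
2. condition 'transports hazardous materials' holds; accident register present → met
3. condition 'crosses state lines' does not hold → requirement n/a → met
4. drug-and-alcohol testing policy present → met
5. auto liability coverage $1,325,000 ≥ $1,250,000 → met
6. preventable accidents in the past year 0 ≤ 0 → met
7. hours-of-service audit 62 days ago vs limit 45 → not met
8. BMC-84 surety bond $40,000 ≥ $25,000 → met
9. hazmat security assessment 84 days ago vs limit 60 → not met
Not met: 1, 7, 9

1, 7, 9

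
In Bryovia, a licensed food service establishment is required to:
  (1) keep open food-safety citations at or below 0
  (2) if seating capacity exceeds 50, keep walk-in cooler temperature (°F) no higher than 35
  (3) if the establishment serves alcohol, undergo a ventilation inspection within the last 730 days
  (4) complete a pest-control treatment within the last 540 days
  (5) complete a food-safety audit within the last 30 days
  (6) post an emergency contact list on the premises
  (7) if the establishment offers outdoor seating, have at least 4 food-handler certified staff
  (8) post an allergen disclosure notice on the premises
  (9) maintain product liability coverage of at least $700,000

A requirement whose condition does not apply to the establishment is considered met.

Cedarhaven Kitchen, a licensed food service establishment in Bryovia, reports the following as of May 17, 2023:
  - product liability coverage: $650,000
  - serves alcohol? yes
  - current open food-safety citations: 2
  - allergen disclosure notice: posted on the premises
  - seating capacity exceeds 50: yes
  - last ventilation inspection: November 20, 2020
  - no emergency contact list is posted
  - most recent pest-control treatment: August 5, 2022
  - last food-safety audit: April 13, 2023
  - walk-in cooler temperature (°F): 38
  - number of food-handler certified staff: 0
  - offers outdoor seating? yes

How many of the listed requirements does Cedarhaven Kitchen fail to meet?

1. open food-safety citations 2 > 0 → not met
2. condition 'seating capacity exceeds 50' holds; walk-in cooler temperature (°F) 38 > 35 → not met
3. condition 'serves alcohol' holds; ventilation inspection 908 days ago vs limit 730 → not met
4. pest-control treatment 285 days ago vs limit 540 → met
5. food-safety audit 34 days ago vs limit 30 → not met
6. emergency contact list absent → not met
7. condition 'offers outdoor seating' holds; food-handler certified staff 0 < 4 → not met
8. allergen disclosure notice present → met
9. product liability coverage $650,000 < $700,000 → not met
Not met: 7 of 9

7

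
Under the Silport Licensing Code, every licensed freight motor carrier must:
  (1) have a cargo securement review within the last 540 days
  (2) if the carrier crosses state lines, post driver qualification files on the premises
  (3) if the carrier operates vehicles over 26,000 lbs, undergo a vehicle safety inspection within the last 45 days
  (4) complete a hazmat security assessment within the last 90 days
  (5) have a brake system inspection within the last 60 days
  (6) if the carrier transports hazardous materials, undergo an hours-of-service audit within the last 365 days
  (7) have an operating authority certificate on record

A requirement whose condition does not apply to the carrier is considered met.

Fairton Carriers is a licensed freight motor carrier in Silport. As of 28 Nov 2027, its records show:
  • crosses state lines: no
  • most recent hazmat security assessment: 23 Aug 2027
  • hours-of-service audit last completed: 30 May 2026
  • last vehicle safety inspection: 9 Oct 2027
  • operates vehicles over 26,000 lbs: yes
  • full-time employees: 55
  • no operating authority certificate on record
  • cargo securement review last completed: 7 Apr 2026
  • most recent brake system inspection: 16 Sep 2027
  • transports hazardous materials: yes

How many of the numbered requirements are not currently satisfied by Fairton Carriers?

6

1. cargo securement review 600 days ago vs limit 540 → not met
2. condition 'crosses state lines' does not hold → requirement n/a → met
3. condition 'operates vehicles over 26,000 lbs' holds; vehicle safety inspection 50 days ago vs limit 45 → not met
4. hazmat security assessment 97 days ago vs limit 90 → not met
5. brake system inspection 73 days ago vs limit 60 → not met
6. condition 'transports hazardous materials' holds; hours-of-service audit 547 days ago vs limit 365 → not met
7. operating authority certificate absent → not met
Not met: 6 of 7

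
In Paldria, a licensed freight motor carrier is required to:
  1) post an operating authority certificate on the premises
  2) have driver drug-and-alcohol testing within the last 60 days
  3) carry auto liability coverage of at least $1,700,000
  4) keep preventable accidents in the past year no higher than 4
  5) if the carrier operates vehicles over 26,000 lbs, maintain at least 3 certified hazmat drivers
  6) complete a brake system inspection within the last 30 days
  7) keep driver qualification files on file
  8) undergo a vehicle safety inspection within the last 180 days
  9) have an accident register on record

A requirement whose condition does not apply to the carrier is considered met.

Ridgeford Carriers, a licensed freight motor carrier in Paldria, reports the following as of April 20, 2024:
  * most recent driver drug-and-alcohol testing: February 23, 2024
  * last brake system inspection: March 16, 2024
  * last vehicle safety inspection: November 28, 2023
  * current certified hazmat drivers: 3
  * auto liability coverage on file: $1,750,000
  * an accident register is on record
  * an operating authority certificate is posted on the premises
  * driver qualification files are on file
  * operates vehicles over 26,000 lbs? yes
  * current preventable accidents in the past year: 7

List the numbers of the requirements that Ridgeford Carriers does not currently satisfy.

4, 6

1. operating authority certificate present → met
2. driver drug-and-alcohol testing 57 days ago vs limit 60 → met
3. auto liability coverage $1,750,000 ≥ $1,700,000 → met
4. preventable accidents in the past year 7 > 4 → not met
5. condition 'operates vehicles over 26,000 lbs' holds; certified hazmat drivers 3 ≥ 3 → met
6. brake system inspection 35 days ago vs limit 30 → not met
7. driver qualification files present → met
8. vehicle safety inspection 144 days ago vs limit 180 → met
9. accident register present → met
Not met: 4, 6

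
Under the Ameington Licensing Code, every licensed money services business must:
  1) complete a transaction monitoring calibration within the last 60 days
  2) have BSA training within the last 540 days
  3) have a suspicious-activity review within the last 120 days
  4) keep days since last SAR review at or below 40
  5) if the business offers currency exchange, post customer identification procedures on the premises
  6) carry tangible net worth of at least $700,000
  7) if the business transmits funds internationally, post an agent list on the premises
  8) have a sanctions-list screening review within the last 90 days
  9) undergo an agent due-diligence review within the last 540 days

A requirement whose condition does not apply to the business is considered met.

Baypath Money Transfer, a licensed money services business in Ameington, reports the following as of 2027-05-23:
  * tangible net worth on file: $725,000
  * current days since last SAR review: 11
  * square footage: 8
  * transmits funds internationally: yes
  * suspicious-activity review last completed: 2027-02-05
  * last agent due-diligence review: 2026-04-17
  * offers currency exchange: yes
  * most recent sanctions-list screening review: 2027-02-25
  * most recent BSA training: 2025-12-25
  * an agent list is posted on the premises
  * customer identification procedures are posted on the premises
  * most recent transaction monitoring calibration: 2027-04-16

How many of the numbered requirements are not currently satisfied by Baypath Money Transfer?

0

1. transaction monitoring calibration 37 days ago vs limit 60 → met
2. BSA training 514 days ago vs limit 540 → met
3. suspicious-activity review 107 days ago vs limit 120 → met
4. days since last SAR review 11 ≤ 40 → met
5. condition 'offers currency exchange' holds; customer identification procedures present → met
6. tangible net worth $725,000 ≥ $700,000 → met
7. condition 'transmits funds internationally' holds; agent list present → met
8. sanctions-list screening review 87 days ago vs limit 90 → met
9. agent due-diligence review 401 days ago vs limit 540 → met
Not met: 0 of 9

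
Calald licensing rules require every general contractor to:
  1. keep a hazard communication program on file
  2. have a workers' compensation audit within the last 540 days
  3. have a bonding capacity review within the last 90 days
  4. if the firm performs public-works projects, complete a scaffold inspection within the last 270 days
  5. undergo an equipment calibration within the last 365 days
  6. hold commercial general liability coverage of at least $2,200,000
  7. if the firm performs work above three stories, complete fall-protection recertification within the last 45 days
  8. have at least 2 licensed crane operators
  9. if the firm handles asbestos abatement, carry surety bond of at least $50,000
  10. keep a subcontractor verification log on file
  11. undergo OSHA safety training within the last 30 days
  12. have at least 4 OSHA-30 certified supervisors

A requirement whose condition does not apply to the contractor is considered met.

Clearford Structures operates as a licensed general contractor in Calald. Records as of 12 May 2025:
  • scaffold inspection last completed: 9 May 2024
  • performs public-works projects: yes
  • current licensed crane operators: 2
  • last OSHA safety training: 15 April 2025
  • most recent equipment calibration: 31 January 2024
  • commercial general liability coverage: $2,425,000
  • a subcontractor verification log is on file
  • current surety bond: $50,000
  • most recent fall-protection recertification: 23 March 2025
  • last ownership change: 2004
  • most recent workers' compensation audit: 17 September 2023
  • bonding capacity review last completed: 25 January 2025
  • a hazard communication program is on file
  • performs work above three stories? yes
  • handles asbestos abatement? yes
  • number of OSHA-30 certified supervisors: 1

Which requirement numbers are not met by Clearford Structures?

1. hazard communication program present → met
2. workers' compensation audit 603 days ago vs limit 540 → not met
3. bonding capacity review 107 days ago vs limit 90 → not met
4. condition 'performs public-works projects' holds; scaffold inspection 368 days ago vs limit 270 → not met
5. equipment calibration 467 days ago vs limit 365 → not met
6. commercial general liability coverage $2,425,000 ≥ $2,200,000 → met
7. condition 'performs work above three stories' holds; fall-protection recertification 50 days ago vs limit 45 → not met
8. licensed crane operators 2 ≥ 2 → met
9. condition 'handles asbestos abatement' holds; surety bond $50,000 ≥ $50,000 → met
10. subcontractor verification log present → met
11. OSHA safety training 27 days ago vs limit 30 → met
12. OSHA-30 certified supervisors 1 < 4 → not met
Not met: 2, 3, 4, 5, 7, 12

2, 3, 4, 5, 7, 12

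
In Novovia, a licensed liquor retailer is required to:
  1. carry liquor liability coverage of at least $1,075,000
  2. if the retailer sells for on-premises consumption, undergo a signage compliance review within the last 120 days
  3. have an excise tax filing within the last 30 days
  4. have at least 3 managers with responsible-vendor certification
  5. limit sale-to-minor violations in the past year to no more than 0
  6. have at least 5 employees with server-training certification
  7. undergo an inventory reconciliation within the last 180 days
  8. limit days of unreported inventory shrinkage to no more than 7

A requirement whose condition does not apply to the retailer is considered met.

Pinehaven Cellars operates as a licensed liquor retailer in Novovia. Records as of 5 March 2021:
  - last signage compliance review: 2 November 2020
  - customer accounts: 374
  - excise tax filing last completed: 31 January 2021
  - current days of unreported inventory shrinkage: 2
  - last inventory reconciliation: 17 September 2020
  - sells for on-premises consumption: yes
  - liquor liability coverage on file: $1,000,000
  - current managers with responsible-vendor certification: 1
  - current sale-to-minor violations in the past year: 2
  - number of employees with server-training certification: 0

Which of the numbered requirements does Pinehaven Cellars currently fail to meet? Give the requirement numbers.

1, 2, 3, 4, 5, 6

1. liquor liability coverage $1,000,000 < $1,075,000 → not met
2. condition 'sells for on-premises consumption' holds; signage compliance review 123 days ago vs limit 120 → not met
3. excise tax filing 33 days ago vs limit 30 → not met
4. managers with responsible-vendor certification 1 < 3 → not met
5. sale-to-minor violations in the past year 2 > 0 → not met
6. employees with server-training certification 0 < 5 → not met
7. inventory reconciliation 169 days ago vs limit 180 → met
8. days of unreported inventory shrinkage 2 ≤ 7 → met
Not met: 1, 2, 3, 4, 5, 6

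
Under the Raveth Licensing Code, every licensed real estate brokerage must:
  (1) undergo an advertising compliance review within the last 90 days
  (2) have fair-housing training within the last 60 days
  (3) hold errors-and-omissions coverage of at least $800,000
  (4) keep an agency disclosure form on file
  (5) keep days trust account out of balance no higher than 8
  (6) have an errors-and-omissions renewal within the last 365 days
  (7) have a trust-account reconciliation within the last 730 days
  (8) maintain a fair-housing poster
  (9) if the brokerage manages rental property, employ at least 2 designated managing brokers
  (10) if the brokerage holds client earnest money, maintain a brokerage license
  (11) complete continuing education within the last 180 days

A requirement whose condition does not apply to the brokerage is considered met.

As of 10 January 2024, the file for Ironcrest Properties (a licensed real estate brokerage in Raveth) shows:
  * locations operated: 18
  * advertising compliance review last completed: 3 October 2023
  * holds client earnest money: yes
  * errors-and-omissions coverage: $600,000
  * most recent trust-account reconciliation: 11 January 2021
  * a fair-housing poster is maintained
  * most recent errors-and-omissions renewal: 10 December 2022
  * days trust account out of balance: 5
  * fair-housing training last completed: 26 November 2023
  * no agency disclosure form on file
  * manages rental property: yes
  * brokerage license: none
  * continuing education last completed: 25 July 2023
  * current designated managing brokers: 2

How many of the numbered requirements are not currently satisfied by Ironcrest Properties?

6

1. advertising compliance review 99 days ago vs limit 90 → not met
2. fair-housing training 45 days ago vs limit 60 → met
3. errors-and-omissions coverage $600,000 < $800,000 → not met
4. agency disclosure form absent → not met
5. days trust account out of balance 5 ≤ 8 → met
6. errors-and-omissions renewal 396 days ago vs limit 365 → not met
7. trust-account reconciliation 1094 days ago vs limit 730 → not met
8. fair-housing poster present → met
9. condition 'manages rental property' holds; designated managing brokers 2 ≥ 2 → met
10. condition 'holds client earnest money' holds; brokerage license absent → not met
11. continuing education 169 days ago vs limit 180 → met
Not met: 6 of 11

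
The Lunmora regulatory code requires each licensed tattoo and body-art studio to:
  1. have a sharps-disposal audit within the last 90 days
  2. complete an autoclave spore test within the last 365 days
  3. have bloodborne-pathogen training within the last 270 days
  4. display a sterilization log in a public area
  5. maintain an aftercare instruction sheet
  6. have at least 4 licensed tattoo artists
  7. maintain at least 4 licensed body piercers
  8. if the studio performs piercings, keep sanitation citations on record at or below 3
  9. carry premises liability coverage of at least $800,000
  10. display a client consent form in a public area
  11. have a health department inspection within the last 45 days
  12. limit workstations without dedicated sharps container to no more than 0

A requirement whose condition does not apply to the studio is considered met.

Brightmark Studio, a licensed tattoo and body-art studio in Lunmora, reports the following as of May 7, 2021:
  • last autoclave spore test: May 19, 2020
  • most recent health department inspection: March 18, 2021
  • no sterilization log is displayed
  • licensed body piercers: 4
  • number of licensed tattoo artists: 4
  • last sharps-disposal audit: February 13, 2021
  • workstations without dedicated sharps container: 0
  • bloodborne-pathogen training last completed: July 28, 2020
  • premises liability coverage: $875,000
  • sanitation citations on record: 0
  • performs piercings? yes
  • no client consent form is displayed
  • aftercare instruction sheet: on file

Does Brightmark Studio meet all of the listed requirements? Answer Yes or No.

1. sharps-disposal audit 83 days ago vs limit 90 → met
2. autoclave spore test 353 days ago vs limit 365 → met
3. bloodborne-pathogen training 283 days ago vs limit 270 → not met
4. sterilization log absent → not met
5. aftercare instruction sheet present → met
6. licensed tattoo artists 4 ≥ 4 → met
7. licensed body piercers 4 ≥ 4 → met
8. condition 'performs piercings' holds; sanitation citations on record 0 ≤ 3 → met
9. premises liability coverage $875,000 ≥ $800,000 → met
10. client consent form absent → not met
11. health department inspection 50 days ago vs limit 45 → not met
12. workstations without dedicated sharps container 0 ≤ 0 → met
Not met: 3, 4, 10, 11

No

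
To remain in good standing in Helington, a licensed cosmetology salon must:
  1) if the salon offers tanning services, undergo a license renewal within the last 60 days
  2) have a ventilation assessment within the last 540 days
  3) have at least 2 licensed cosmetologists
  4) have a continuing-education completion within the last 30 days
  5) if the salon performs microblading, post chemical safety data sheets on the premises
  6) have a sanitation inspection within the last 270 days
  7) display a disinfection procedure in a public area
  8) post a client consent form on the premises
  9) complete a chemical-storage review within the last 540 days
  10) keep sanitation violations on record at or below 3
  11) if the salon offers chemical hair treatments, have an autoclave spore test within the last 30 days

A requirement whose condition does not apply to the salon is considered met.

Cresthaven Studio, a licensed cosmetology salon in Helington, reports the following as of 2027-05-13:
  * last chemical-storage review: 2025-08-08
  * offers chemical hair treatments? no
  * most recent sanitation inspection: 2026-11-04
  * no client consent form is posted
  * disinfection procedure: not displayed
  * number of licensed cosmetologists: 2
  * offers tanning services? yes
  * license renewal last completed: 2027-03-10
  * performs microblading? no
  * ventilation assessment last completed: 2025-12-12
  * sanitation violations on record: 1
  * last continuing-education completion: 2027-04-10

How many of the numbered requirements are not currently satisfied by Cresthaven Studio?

5

1. condition 'offers tanning services' holds; license renewal 64 days ago vs limit 60 → not met
2. ventilation assessment 517 days ago vs limit 540 → met
3. licensed cosmetologists 2 ≥ 2 → met
4. continuing-education completion 33 days ago vs limit 30 → not met
5. condition 'performs microblading' does not hold → requirement n/a → met
6. sanitation inspection 190 days ago vs limit 270 → met
7. disinfection procedure absent → not met
8. client consent form absent → not met
9. chemical-storage review 643 days ago vs limit 540 → not met
10. sanitation violations on record 1 ≤ 3 → met
11. condition 'offers chemical hair treatments' does not hold → requirement n/a → met
Not met: 5 of 11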